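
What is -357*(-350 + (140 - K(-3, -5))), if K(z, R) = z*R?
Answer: 80325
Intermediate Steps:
K(z, R) = R*z
-357*(-350 + (140 - K(-3, -5))) = -357*(-350 + (140 - (-5)*(-3))) = -357*(-350 + (140 - 1*15)) = -357*(-350 + (140 - 15)) = -357*(-350 + 125) = -357*(-225) = 80325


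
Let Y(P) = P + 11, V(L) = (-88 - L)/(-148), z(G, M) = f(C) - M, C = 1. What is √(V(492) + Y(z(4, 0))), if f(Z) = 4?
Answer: 10*√259/37 ≈ 4.3496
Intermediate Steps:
z(G, M) = 4 - M
V(L) = 22/37 + L/148 (V(L) = (-88 - L)*(-1/148) = 22/37 + L/148)
Y(P) = 11 + P
√(V(492) + Y(z(4, 0))) = √((22/37 + (1/148)*492) + (11 + (4 - 1*0))) = √((22/37 + 123/37) + (11 + (4 + 0))) = √(145/37 + (11 + 4)) = √(145/37 + 15) = √(700/37) = 10*√259/37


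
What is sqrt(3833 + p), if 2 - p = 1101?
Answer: sqrt(2734) ≈ 52.288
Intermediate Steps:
p = -1099 (p = 2 - 1*1101 = 2 - 1101 = -1099)
sqrt(3833 + p) = sqrt(3833 - 1099) = sqrt(2734)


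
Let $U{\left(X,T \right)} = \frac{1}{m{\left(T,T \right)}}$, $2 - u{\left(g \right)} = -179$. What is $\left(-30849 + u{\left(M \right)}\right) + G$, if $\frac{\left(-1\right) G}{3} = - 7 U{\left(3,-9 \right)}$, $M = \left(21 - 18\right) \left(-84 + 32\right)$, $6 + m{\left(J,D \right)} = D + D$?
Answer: $- \frac{245351}{8} \approx -30669.0$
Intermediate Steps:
$m{\left(J,D \right)} = -6 + 2 D$ ($m{\left(J,D \right)} = -6 + \left(D + D\right) = -6 + 2 D$)
$M = -156$ ($M = 3 \left(-52\right) = -156$)
$u{\left(g \right)} = 181$ ($u{\left(g \right)} = 2 - -179 = 2 + 179 = 181$)
$U{\left(X,T \right)} = \frac{1}{-6 + 2 T}$
$G = - \frac{7}{8}$ ($G = - 3 \left(- 7 \frac{1}{2 \left(-3 - 9\right)}\right) = - 3 \left(- 7 \frac{1}{2 \left(-12\right)}\right) = - 3 \left(- 7 \cdot \frac{1}{2} \left(- \frac{1}{12}\right)\right) = - 3 \left(\left(-7\right) \left(- \frac{1}{24}\right)\right) = \left(-3\right) \frac{7}{24} = - \frac{7}{8} \approx -0.875$)
$\left(-30849 + u{\left(M \right)}\right) + G = \left(-30849 + 181\right) - \frac{7}{8} = -30668 - \frac{7}{8} = - \frac{245351}{8}$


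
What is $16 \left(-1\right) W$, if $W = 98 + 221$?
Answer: $-5104$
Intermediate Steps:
$W = 319$
$16 \left(-1\right) W = 16 \left(-1\right) 319 = \left(-16\right) 319 = -5104$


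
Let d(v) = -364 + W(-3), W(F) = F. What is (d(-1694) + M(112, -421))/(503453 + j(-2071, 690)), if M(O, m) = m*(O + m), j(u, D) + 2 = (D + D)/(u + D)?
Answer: 179146082/695264451 ≈ 0.25767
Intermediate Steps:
j(u, D) = -2 + 2*D/(D + u) (j(u, D) = -2 + (D + D)/(u + D) = -2 + (2*D)/(D + u) = -2 + 2*D/(D + u))
d(v) = -367 (d(v) = -364 - 3 = -367)
(d(-1694) + M(112, -421))/(503453 + j(-2071, 690)) = (-367 - 421*(112 - 421))/(503453 - 2*(-2071)/(690 - 2071)) = (-367 - 421*(-309))/(503453 - 2*(-2071)/(-1381)) = (-367 + 130089)/(503453 - 2*(-2071)*(-1/1381)) = 129722/(503453 - 4142/1381) = 129722/(695264451/1381) = 129722*(1381/695264451) = 179146082/695264451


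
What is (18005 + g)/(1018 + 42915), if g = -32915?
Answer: -14910/43933 ≈ -0.33938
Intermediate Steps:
(18005 + g)/(1018 + 42915) = (18005 - 32915)/(1018 + 42915) = -14910/43933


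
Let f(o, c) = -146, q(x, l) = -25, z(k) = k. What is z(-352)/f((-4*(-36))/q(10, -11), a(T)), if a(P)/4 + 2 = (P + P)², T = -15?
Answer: 176/73 ≈ 2.4110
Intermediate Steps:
a(P) = -8 + 16*P² (a(P) = -8 + 4*(P + P)² = -8 + 4*(2*P)² = -8 + 4*(4*P²) = -8 + 16*P²)
z(-352)/f((-4*(-36))/q(10, -11), a(T)) = -352/(-146) = -352*(-1/146) = 176/73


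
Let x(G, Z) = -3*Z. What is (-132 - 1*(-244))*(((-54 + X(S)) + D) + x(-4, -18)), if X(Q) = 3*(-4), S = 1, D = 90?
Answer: 8736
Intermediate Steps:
X(Q) = -12
(-132 - 1*(-244))*(((-54 + X(S)) + D) + x(-4, -18)) = (-132 - 1*(-244))*(((-54 - 12) + 90) - 3*(-18)) = (-132 + 244)*((-66 + 90) + 54) = 112*(24 + 54) = 112*78 = 8736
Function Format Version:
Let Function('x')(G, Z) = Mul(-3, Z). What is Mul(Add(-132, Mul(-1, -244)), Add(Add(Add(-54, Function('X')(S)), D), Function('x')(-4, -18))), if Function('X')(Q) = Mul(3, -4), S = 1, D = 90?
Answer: 8736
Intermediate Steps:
Function('X')(Q) = -12
Mul(Add(-132, Mul(-1, -244)), Add(Add(Add(-54, Function('X')(S)), D), Function('x')(-4, -18))) = Mul(Add(-132, Mul(-1, -244)), Add(Add(Add(-54, -12), 90), Mul(-3, -18))) = Mul(Add(-132, 244), Add(Add(-66, 90), 54)) = Mul(112, Add(24, 54)) = Mul(112, 78) = 8736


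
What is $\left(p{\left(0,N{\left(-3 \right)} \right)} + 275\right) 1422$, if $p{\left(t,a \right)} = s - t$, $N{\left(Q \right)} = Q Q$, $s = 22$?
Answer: $422334$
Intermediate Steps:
$N{\left(Q \right)} = Q^{2}$
$p{\left(t,a \right)} = 22 - t$
$\left(p{\left(0,N{\left(-3 \right)} \right)} + 275\right) 1422 = \left(\left(22 - 0\right) + 275\right) 1422 = \left(\left(22 + 0\right) + 275\right) 1422 = \left(22 + 275\right) 1422 = 297 \cdot 1422 = 422334$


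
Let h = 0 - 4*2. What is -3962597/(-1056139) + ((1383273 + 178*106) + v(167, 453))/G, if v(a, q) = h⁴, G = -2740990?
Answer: 1339465287441/413552348230 ≈ 3.2389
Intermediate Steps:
h = -8 (h = 0 - 8 = -8)
v(a, q) = 4096 (v(a, q) = (-8)⁴ = 4096)
-3962597/(-1056139) + ((1383273 + 178*106) + v(167, 453))/G = -3962597/(-1056139) + ((1383273 + 178*106) + 4096)/(-2740990) = -3962597*(-1/1056139) + ((1383273 + 18868) + 4096)*(-1/2740990) = 3962597/1056139 + (1402141 + 4096)*(-1/2740990) = 3962597/1056139 + 1406237*(-1/2740990) = 3962597/1056139 - 200891/391570 = 1339465287441/413552348230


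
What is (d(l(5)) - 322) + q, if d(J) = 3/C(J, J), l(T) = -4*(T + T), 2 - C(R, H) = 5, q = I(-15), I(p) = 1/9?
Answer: -2906/9 ≈ -322.89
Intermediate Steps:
I(p) = ⅑
q = ⅑ ≈ 0.11111
C(R, H) = -3 (C(R, H) = 2 - 1*5 = 2 - 5 = -3)
l(T) = -8*T
d(J) = -1 (d(J) = 3/(-3) = 3*(-⅓) = -1)
(d(l(5)) - 322) + q = (-1 - 322) + ⅑ = -323 + ⅑ = -2906/9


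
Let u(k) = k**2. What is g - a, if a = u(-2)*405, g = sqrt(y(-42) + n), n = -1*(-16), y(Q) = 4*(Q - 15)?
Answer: -1620 + 2*I*sqrt(53) ≈ -1620.0 + 14.56*I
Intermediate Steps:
y(Q) = -60 + 4*Q (y(Q) = 4*(-15 + Q) = -60 + 4*Q)
n = 16
g = 2*I*sqrt(53) (g = sqrt((-60 + 4*(-42)) + 16) = sqrt((-60 - 168) + 16) = sqrt(-228 + 16) = sqrt(-212) = 2*I*sqrt(53) ≈ 14.56*I)
a = 1620 (a = (-2)**2*405 = 4*405 = 1620)
g - a = 2*I*sqrt(53) - 1*1620 = 2*I*sqrt(53) - 1620 = -1620 + 2*I*sqrt(53)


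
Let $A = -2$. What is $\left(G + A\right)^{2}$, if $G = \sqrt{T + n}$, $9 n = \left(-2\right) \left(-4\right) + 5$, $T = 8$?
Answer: $\frac{\left(6 - \sqrt{85}\right)^{2}}{9} \approx 1.1517$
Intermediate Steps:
$n = \frac{13}{9}$ ($n = \frac{\left(-2\right) \left(-4\right) + 5}{9} = \frac{8 + 5}{9} = \frac{1}{9} \cdot 13 = \frac{13}{9} \approx 1.4444$)
$G = \frac{\sqrt{85}}{3}$ ($G = \sqrt{8 + \frac{13}{9}} = \sqrt{\frac{85}{9}} = \frac{\sqrt{85}}{3} \approx 3.0732$)
$\left(G + A\right)^{2} = \left(\frac{\sqrt{85}}{3} - 2\right)^{2} = \left(-2 + \frac{\sqrt{85}}{3}\right)^{2}$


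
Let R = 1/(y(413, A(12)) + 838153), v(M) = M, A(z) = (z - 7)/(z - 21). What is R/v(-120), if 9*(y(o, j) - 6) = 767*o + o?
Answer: -1/104808200 ≈ -9.5412e-9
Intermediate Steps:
A(z) = (-7 + z)/(-21 + z)
y(o, j) = 6 + 256*o/3 (y(o, j) = 6 + (767*o + o)/9 = 6 + (768*o)/9 = 6 + 256*o/3)
R = 3/2620205 (R = 1/((6 + (256/3)*413) + 838153) = 1/((6 + 105728/3) + 838153) = 1/(105746/3 + 838153) = 1/(2620205/3) = 3/2620205 ≈ 1.1449e-6)
R/v(-120) = (3/2620205)/(-120) = (3/2620205)*(-1/120) = -1/104808200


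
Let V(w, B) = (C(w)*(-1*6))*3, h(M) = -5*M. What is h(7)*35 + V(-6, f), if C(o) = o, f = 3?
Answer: -1117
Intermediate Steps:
V(w, B) = -18*w (V(w, B) = (w*(-1*6))*3 = (w*(-6))*3 = -6*w*3 = -18*w)
h(7)*35 + V(-6, f) = -5*7*35 - 18*(-6) = -35*35 + 108 = -1225 + 108 = -1117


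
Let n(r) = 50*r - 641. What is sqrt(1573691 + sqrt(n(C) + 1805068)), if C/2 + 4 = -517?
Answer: sqrt(1573691 + 3*sqrt(194703)) ≈ 1255.0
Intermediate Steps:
C = -1042 (C = -8 + 2*(-517) = -8 - 1034 = -1042)
n(r) = -641 + 50*r
sqrt(1573691 + sqrt(n(C) + 1805068)) = sqrt(1573691 + sqrt((-641 + 50*(-1042)) + 1805068)) = sqrt(1573691 + sqrt((-641 - 52100) + 1805068)) = sqrt(1573691 + sqrt(-52741 + 1805068)) = sqrt(1573691 + sqrt(1752327)) = sqrt(1573691 + 3*sqrt(194703))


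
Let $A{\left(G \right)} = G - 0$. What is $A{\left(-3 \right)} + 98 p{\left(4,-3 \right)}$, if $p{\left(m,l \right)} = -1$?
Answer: $-101$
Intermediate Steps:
$A{\left(G \right)} = G$ ($A{\left(G \right)} = G + 0 = G$)
$A{\left(-3 \right)} + 98 p{\left(4,-3 \right)} = -3 + 98 \left(-1\right) = -3 - 98 = -101$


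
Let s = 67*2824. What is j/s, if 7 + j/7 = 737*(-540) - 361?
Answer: -697109/47302 ≈ -14.737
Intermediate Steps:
j = -2788436 (j = -49 + 7*(737*(-540) - 361) = -49 + 7*(-397980 - 361) = -49 + 7*(-398341) = -49 - 2788387 = -2788436)
s = 189208
j/s = -2788436/189208 = -2788436*1/189208 = -697109/47302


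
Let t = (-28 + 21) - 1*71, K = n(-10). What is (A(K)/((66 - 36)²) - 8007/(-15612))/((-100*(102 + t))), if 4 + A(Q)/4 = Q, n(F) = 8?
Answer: -621341/2810160000 ≈ -0.00022111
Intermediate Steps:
K = 8
A(Q) = -16 + 4*Q
t = -78 (t = -7 - 71 = -78)
(A(K)/((66 - 36)²) - 8007/(-15612))/((-100*(102 + t))) = ((-16 + 4*8)/((66 - 36)²) - 8007/(-15612))/((-100*(102 - 78))) = ((-16 + 32)/(30²) - 8007*(-1/15612))/((-100*24)) = (16/900 + 2669/5204)/(-2400) = (16*(1/900) + 2669/5204)*(-1/2400) = (4/225 + 2669/5204)*(-1/2400) = (621341/1170900)*(-1/2400) = -621341/2810160000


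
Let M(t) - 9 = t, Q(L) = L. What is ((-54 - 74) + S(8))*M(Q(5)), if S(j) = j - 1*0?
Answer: -1680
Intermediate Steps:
S(j) = j (S(j) = j + 0 = j)
M(t) = 9 + t
((-54 - 74) + S(8))*M(Q(5)) = ((-54 - 74) + 8)*(9 + 5) = (-128 + 8)*14 = -120*14 = -1680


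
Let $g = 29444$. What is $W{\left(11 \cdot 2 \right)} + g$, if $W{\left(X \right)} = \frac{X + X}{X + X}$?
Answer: $29445$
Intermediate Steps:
$W{\left(X \right)} = 1$ ($W{\left(X \right)} = \frac{2 X}{2 X} = 2 X \frac{1}{2 X} = 1$)
$W{\left(11 \cdot 2 \right)} + g = 1 + 29444 = 29445$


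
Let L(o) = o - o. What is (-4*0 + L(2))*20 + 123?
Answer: 123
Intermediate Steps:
L(o) = 0
(-4*0 + L(2))*20 + 123 = (-4*0 + 0)*20 + 123 = (0 + 0)*20 + 123 = 0*20 + 123 = 0 + 123 = 123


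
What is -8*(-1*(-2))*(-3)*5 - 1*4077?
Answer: -3837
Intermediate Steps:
-8*(-1*(-2))*(-3)*5 - 1*4077 = -16*(-3)*5 - 4077 = -8*(-6)*5 - 4077 = 48*5 - 4077 = 240 - 4077 = -3837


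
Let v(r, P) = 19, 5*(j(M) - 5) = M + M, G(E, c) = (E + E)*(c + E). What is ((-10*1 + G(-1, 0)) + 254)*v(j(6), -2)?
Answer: 4674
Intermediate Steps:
G(E, c) = 2*E*(E + c) (G(E, c) = (2*E)*(E + c) = 2*E*(E + c))
j(M) = 5 + 2*M/5 (j(M) = 5 + (M + M)/5 = 5 + (2*M)/5 = 5 + 2*M/5)
((-10*1 + G(-1, 0)) + 254)*v(j(6), -2) = ((-10*1 + 2*(-1)*(-1 + 0)) + 254)*19 = ((-10 + 2*(-1)*(-1)) + 254)*19 = ((-10 + 2) + 254)*19 = (-8 + 254)*19 = 246*19 = 4674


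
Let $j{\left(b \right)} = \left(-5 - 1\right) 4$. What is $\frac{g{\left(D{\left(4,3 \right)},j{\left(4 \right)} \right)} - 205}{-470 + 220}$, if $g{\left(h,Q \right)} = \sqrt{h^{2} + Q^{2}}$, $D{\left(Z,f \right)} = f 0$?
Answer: $\frac{181}{250} \approx 0.724$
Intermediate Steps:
$D{\left(Z,f \right)} = 0$
$j{\left(b \right)} = -24$ ($j{\left(b \right)} = \left(-6\right) 4 = -24$)
$g{\left(h,Q \right)} = \sqrt{Q^{2} + h^{2}}$
$\frac{g{\left(D{\left(4,3 \right)},j{\left(4 \right)} \right)} - 205}{-470 + 220} = \frac{\sqrt{\left(-24\right)^{2} + 0^{2}} - 205}{-470 + 220} = \frac{\sqrt{576 + 0} - 205}{-250} = \left(\sqrt{576} - 205\right) \left(- \frac{1}{250}\right) = \left(24 - 205\right) \left(- \frac{1}{250}\right) = \left(-181\right) \left(- \frac{1}{250}\right) = \frac{181}{250}$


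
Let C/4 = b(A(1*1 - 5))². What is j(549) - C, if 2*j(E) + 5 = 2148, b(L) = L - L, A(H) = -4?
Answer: 2143/2 ≈ 1071.5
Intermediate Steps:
b(L) = 0
j(E) = 2143/2 (j(E) = -5/2 + (½)*2148 = -5/2 + 1074 = 2143/2)
C = 0 (C = 4*0² = 4*0 = 0)
j(549) - C = 2143/2 - 1*0 = 2143/2 + 0 = 2143/2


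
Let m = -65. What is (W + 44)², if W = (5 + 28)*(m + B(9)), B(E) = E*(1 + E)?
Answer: 755161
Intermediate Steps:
W = 825 (W = (5 + 28)*(-65 + 9*(1 + 9)) = 33*(-65 + 9*10) = 33*(-65 + 90) = 33*25 = 825)
(W + 44)² = (825 + 44)² = 869² = 755161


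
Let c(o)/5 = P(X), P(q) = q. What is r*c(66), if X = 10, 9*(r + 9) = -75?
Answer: -2600/3 ≈ -866.67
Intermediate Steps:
r = -52/3 (r = -9 + (1/9)*(-75) = -9 - 25/3 = -52/3 ≈ -17.333)
c(o) = 50 (c(o) = 5*10 = 50)
r*c(66) = -52/3*50 = -2600/3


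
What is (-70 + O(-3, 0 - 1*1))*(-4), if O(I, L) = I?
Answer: 292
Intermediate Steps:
(-70 + O(-3, 0 - 1*1))*(-4) = (-70 - 3)*(-4) = -73*(-4) = 292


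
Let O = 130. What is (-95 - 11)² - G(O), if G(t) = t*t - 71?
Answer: -5593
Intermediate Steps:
G(t) = -71 + t² (G(t) = t² - 71 = -71 + t²)
(-95 - 11)² - G(O) = (-95 - 11)² - (-71 + 130²) = (-106)² - (-71 + 16900) = 11236 - 1*16829 = 11236 - 16829 = -5593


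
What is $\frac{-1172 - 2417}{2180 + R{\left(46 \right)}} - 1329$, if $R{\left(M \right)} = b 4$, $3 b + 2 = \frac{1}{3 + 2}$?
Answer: $- \frac{14488097}{10888} \approx -1330.6$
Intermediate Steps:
$b = - \frac{3}{5}$ ($b = - \frac{2}{3} + \frac{1}{3 \left(3 + 2\right)} = - \frac{2}{3} + \frac{1}{3 \cdot 5} = - \frac{2}{3} + \frac{1}{3} \cdot \frac{1}{5} = - \frac{2}{3} + \frac{1}{15} = - \frac{3}{5} \approx -0.6$)
$R{\left(M \right)} = - \frac{12}{5}$ ($R{\left(M \right)} = \left(- \frac{3}{5}\right) 4 = - \frac{12}{5}$)
$\frac{-1172 - 2417}{2180 + R{\left(46 \right)}} - 1329 = \frac{-1172 - 2417}{2180 - \frac{12}{5}} - 1329 = - \frac{3589}{\frac{10888}{5}} - 1329 = \left(-3589\right) \frac{5}{10888} - 1329 = - \frac{17945}{10888} - 1329 = - \frac{14488097}{10888}$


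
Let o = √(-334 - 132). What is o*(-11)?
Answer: -11*I*√466 ≈ -237.46*I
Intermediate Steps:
o = I*√466 (o = √(-466) = I*√466 ≈ 21.587*I)
o*(-11) = (I*√466)*(-11) = -11*I*√466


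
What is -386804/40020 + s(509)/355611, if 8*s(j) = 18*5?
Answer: -45850435673/4743850740 ≈ -9.6652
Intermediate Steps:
s(j) = 45/4 (s(j) = (18*5)/8 = (⅛)*90 = 45/4)
-386804/40020 + s(509)/355611 = -386804/40020 + (45/4)/355611 = -386804*1/40020 + (45/4)*(1/355611) = -96701/10005 + 15/474148 = -45850435673/4743850740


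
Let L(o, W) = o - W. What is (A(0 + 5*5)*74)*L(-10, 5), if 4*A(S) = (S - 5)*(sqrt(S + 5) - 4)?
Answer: 22200 - 5550*sqrt(30) ≈ -8198.6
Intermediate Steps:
A(S) = (-5 + S)*(-4 + sqrt(5 + S))/4 (A(S) = ((S - 5)*(sqrt(S + 5) - 4))/4 = ((-5 + S)*(sqrt(5 + S) - 4))/4 = ((-5 + S)*(-4 + sqrt(5 + S)))/4 = (-5 + S)*(-4 + sqrt(5 + S))/4)
(A(0 + 5*5)*74)*L(-10, 5) = ((5 - (0 + 5*5) - 5*sqrt(5 + (0 + 5*5))/4 + (0 + 5*5)*sqrt(5 + (0 + 5*5))/4)*74)*(-10 - 1*5) = ((5 - (0 + 25) - 5*sqrt(5 + (0 + 25))/4 + (0 + 25)*sqrt(5 + (0 + 25))/4)*74)*(-10 - 5) = ((5 - 1*25 - 5*sqrt(5 + 25)/4 + (1/4)*25*sqrt(5 + 25))*74)*(-15) = ((5 - 25 - 5*sqrt(30)/4 + (1/4)*25*sqrt(30))*74)*(-15) = ((5 - 25 - 5*sqrt(30)/4 + 25*sqrt(30)/4)*74)*(-15) = ((-20 + 5*sqrt(30))*74)*(-15) = (-1480 + 370*sqrt(30))*(-15) = 22200 - 5550*sqrt(30)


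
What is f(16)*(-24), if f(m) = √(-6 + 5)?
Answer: -24*I ≈ -24.0*I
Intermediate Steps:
f(m) = I (f(m) = √(-1) = I)
f(16)*(-24) = I*(-24) = -24*I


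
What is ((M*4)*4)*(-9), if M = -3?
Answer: 432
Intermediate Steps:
((M*4)*4)*(-9) = (-3*4*4)*(-9) = -12*4*(-9) = -48*(-9) = 432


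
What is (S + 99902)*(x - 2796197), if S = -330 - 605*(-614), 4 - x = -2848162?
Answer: 24479581698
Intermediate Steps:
x = 2848166 (x = 4 - 1*(-2848162) = 4 + 2848162 = 2848166)
S = 371140 (S = -330 + 371470 = 371140)
(S + 99902)*(x - 2796197) = (371140 + 99902)*(2848166 - 2796197) = 471042*51969 = 24479581698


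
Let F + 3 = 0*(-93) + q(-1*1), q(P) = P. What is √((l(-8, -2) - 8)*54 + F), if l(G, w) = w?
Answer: 4*I*√34 ≈ 23.324*I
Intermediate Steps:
F = -4 (F = -3 + (0*(-93) - 1*1) = -3 + (0 - 1) = -3 - 1 = -4)
√((l(-8, -2) - 8)*54 + F) = √((-2 - 8)*54 - 4) = √(-10*54 - 4) = √(-540 - 4) = √(-544) = 4*I*√34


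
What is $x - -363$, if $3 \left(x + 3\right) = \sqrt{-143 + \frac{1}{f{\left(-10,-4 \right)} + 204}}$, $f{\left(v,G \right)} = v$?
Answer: $360 + \frac{i \sqrt{5381754}}{582} \approx 360.0 + 3.986 i$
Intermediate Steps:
$x = -3 + \frac{i \sqrt{5381754}}{582}$ ($x = -3 + \frac{\sqrt{-143 + \frac{1}{-10 + 204}}}{3} = -3 + \frac{\sqrt{-143 + \frac{1}{194}}}{3} = -3 + \frac{\sqrt{- \frac{27741}{194}}}{3} = -3 + \frac{\frac{1}{194} i \sqrt{5381754}}{3} = -3 + \frac{i \sqrt{5381754}}{582} \approx -3.0 + 3.986 i$)
$x - -363 = \left(-3 + \frac{i \sqrt{5381754}}{582}\right) - -363 = \left(-3 + \frac{i \sqrt{5381754}}{582}\right) + 363 = 360 + \frac{i \sqrt{5381754}}{582}$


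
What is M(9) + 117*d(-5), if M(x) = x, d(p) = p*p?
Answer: 2934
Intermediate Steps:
d(p) = p**2
M(9) + 117*d(-5) = 9 + 117*(-5)**2 = 9 + 117*25 = 9 + 2925 = 2934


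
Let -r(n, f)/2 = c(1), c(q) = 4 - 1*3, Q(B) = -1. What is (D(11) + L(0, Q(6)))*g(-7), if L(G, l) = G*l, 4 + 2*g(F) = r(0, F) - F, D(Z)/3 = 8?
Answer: 12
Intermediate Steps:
D(Z) = 24 (D(Z) = 3*8 = 24)
c(q) = 1 (c(q) = 4 - 3 = 1)
r(n, f) = -2 (r(n, f) = -2*1 = -2)
g(F) = -3 - F/2 (g(F) = -2 + (-2 - F)/2 = -2 + (-1 - F/2) = -3 - F/2)
(D(11) + L(0, Q(6)))*g(-7) = (24 + 0*(-1))*(-3 - 1/2*(-7)) = (24 + 0)*(-3 + 7/2) = 24*(1/2) = 12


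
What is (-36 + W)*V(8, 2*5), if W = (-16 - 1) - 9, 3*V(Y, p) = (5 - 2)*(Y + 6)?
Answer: -868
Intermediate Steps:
V(Y, p) = 6 + Y (V(Y, p) = ((5 - 2)*(Y + 6))/3 = (3*(6 + Y))/3 = (18 + 3*Y)/3 = 6 + Y)
W = -26 (W = -17 - 9 = -26)
(-36 + W)*V(8, 2*5) = (-36 - 26)*(6 + 8) = -62*14 = -868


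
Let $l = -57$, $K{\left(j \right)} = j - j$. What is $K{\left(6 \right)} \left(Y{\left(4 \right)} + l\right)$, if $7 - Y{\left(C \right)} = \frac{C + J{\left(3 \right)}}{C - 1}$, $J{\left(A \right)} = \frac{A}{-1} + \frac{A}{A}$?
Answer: $0$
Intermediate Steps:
$K{\left(j \right)} = 0$
$J{\left(A \right)} = 1 - A$ ($J{\left(A \right)} = A \left(-1\right) + 1 = - A + 1 = 1 - A$)
$Y{\left(C \right)} = 7 - \frac{-2 + C}{-1 + C}$ ($Y{\left(C \right)} = 7 - \frac{C + \left(1 - 3\right)}{C - 1} = 7 - \frac{C + \left(1 - 3\right)}{-1 + C} = 7 - \frac{C - 2}{-1 + C} = 7 - \frac{-2 + C}{-1 + C}$)
$K{\left(6 \right)} \left(Y{\left(4 \right)} + l\right) = 0 \left(\frac{-5 + 6 \cdot 4}{-1 + 4} - 57\right) = 0 \left(\frac{-5 + 24}{3} - 57\right) = 0 \left(\frac{1}{3} \cdot 19 - 57\right) = 0 \left(\frac{19}{3} - 57\right) = 0 \left(- \frac{152}{3}\right) = 0$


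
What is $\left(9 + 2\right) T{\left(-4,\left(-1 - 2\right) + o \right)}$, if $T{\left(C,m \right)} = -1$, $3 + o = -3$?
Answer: $-11$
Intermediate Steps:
$o = -6$ ($o = -3 - 3 = -6$)
$\left(9 + 2\right) T{\left(-4,\left(-1 - 2\right) + o \right)} = \left(9 + 2\right) \left(-1\right) = 11 \left(-1\right) = -11$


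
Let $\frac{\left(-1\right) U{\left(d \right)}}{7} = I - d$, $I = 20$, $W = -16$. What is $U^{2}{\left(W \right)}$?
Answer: $63504$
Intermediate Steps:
$U{\left(d \right)} = -140 + 7 d$ ($U{\left(d \right)} = - 7 \left(20 - d\right) = -140 + 7 d$)
$U^{2}{\left(W \right)} = \left(-140 + 7 \left(-16\right)\right)^{2} = \left(-140 - 112\right)^{2} = \left(-252\right)^{2} = 63504$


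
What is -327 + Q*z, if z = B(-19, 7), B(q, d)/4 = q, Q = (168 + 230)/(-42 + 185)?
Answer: -77009/143 ≈ -538.52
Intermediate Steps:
Q = 398/143 ≈ 2.7832
B(q, d) = 4*q
z = -76 (z = 4*(-19) = -76)
-327 + Q*z = -327 + (398/143)*(-76) = -327 - 30248/143 = -77009/143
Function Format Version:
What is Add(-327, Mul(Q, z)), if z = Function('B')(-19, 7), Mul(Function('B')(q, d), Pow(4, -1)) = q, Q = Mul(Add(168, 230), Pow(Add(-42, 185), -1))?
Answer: Rational(-77009, 143) ≈ -538.52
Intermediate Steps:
Q = Rational(398, 143) (Q = Mul(398, Pow(143, -1)) = Mul(398, Rational(1, 143)) = Rational(398, 143) ≈ 2.7832)
Function('B')(q, d) = Mul(4, q)
z = -76 (z = Mul(4, -19) = -76)
Add(-327, Mul(Q, z)) = Add(-327, Mul(Rational(398, 143), -76)) = Add(-327, Rational(-30248, 143)) = Rational(-77009, 143)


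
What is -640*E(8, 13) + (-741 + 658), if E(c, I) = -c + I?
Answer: -3283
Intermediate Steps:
E(c, I) = I - c
-640*E(8, 13) + (-741 + 658) = -640*(13 - 1*8) + (-741 + 658) = -640*(13 - 8) - 83 = -640*5 - 83 = -3200 - 83 = -3283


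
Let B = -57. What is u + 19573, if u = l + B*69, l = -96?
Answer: 15544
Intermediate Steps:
u = -4029 (u = -96 - 57*69 = -96 - 3933 = -4029)
u + 19573 = -4029 + 19573 = 15544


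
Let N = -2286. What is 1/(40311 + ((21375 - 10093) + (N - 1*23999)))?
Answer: 1/25308 ≈ 3.9513e-5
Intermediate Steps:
1/(40311 + ((21375 - 10093) + (N - 1*23999))) = 1/(40311 + ((21375 - 10093) + (-2286 - 1*23999))) = 1/(40311 + (11282 + (-2286 - 23999))) = 1/(40311 + (11282 - 26285)) = 1/(40311 - 15003) = 1/25308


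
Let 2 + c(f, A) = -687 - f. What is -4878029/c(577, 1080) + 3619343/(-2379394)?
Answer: 2900542711547/753078201 ≈ 3851.6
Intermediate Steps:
c(f, A) = -689 - f (c(f, A) = -2 + (-687 - f) = -689 - f)
-4878029/c(577, 1080) + 3619343/(-2379394) = -4878029/(-689 - 1*577) + 3619343/(-2379394) = -4878029/(-689 - 577) + 3619343*(-1/2379394) = -4878029/(-1266) - 3619343/2379394 = -4878029*(-1/1266) - 3619343/2379394 = 4878029/1266 - 3619343/2379394 = 2900542711547/753078201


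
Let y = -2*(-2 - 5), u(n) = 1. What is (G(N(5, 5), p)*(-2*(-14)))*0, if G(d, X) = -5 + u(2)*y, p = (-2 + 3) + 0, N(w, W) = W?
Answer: 0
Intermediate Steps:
p = 1 (p = 1 + 0 = 1)
y = 14 (y = -2*(-7) = 14)
G(d, X) = 9 (G(d, X) = -5 + 1*14 = -5 + 14 = 9)
(G(N(5, 5), p)*(-2*(-14)))*0 = (9*(-2*(-14)))*0 = (9*28)*0 = 252*0 = 0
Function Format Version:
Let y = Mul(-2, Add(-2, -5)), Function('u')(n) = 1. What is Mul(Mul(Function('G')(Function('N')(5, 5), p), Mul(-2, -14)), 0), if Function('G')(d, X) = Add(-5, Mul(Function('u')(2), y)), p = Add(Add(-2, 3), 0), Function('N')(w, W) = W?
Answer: 0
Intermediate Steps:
p = 1 (p = Add(1, 0) = 1)
y = 14 (y = Mul(-2, -7) = 14)
Function('G')(d, X) = 9 (Function('G')(d, X) = Add(-5, Mul(1, 14)) = Add(-5, 14) = 9)
Mul(Mul(Function('G')(Function('N')(5, 5), p), Mul(-2, -14)), 0) = Mul(Mul(9, Mul(-2, -14)), 0) = Mul(Mul(9, 28), 0) = Mul(252, 0) = 0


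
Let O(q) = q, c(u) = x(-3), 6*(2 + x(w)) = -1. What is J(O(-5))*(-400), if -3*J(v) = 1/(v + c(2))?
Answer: -800/43 ≈ -18.605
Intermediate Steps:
x(w) = -13/6 (x(w) = -2 + (⅙)*(-1) = -2 - ⅙ = -13/6)
c(u) = -13/6
J(v) = -1/(3*(-13/6 + v)) (J(v) = -1/(3*(v - 13/6)) = -1/(3*(-13/6 + v)))
J(O(-5))*(-400) = -2/(-13 + 6*(-5))*(-400) = -2/(-13 - 30)*(-400) = -2/(-43)*(-400) = -2*(-1/43)*(-400) = (2/43)*(-400) = -800/43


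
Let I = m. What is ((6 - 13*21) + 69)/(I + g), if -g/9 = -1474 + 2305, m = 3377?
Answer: 99/2051 ≈ 0.048269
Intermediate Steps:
I = 3377
g = -7479 (g = -9*(-1474 + 2305) = -9*831 = -7479)
((6 - 13*21) + 69)/(I + g) = ((6 - 13*21) + 69)/(3377 - 7479) = ((6 - 273) + 69)/(-4102) = (-267 + 69)*(-1/4102) = -198*(-1/4102) = 99/2051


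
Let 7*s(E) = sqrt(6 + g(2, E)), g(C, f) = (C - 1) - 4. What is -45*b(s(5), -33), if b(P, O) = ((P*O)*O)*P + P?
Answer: -147015/49 - 45*sqrt(3)/7 ≈ -3011.4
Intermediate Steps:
g(C, f) = -5 + C (g(C, f) = (-1 + C) - 4 = -5 + C)
s(E) = sqrt(3)/7 (s(E) = sqrt(6 + (-5 + 2))/7 = sqrt(6 - 3)/7 = sqrt(3)/7)
b(P, O) = P + O**2*P**2 (b(P, O) = ((O*P)*O)*P + P = (P*O**2)*P + P = O**2*P**2 + P = P + O**2*P**2)
-45*b(s(5), -33) = -45*sqrt(3)/7*(1 + (sqrt(3)/7)*(-33)**2) = -45*sqrt(3)/7*(1 + (sqrt(3)/7)*1089) = -45*sqrt(3)/7*(1 + 1089*sqrt(3)/7) = -45*sqrt(3)*(1 + 1089*sqrt(3)/7)/7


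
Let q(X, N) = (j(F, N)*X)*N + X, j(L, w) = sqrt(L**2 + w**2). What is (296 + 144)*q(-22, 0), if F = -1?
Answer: -9680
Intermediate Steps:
q(X, N) = X + N*X*sqrt(1 + N**2) (q(X, N) = (sqrt((-1)**2 + N**2)*X)*N + X = (sqrt(1 + N**2)*X)*N + X = (X*sqrt(1 + N**2))*N + X = N*X*sqrt(1 + N**2) + X = X + N*X*sqrt(1 + N**2))
(296 + 144)*q(-22, 0) = (296 + 144)*(-22*(1 + 0*sqrt(1 + 0**2))) = 440*(-22*(1 + 0*sqrt(1 + 0))) = 440*(-22*(1 + 0*sqrt(1))) = 440*(-22*(1 + 0*1)) = 440*(-22*(1 + 0)) = 440*(-22*1) = 440*(-22) = -9680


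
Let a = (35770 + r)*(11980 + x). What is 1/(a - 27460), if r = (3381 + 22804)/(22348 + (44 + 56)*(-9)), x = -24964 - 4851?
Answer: -21448/13683978083155 ≈ -1.5674e-9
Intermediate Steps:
x = -29815
r = 26185/21448 (r = 26185/(22348 + 100*(-9)) = 26185/(22348 - 900) = 26185/21448 ≈ 1.2209)
a = -13683389121075/21448 (a = (35770 + 26185/21448)*(11980 - 29815) = (767221145/21448)*(-17835) = -13683389121075/21448 ≈ -6.3798e+8)
1/(a - 27460) = 1/(-13683389121075/21448 - 27460) = 1/(-13683978083155/21448) = -21448/13683978083155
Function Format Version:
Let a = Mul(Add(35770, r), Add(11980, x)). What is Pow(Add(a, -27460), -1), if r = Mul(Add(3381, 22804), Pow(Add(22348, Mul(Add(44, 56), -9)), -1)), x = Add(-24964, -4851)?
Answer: Rational(-21448, 13683978083155) ≈ -1.5674e-9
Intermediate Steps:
x = -29815
r = Rational(26185, 21448) (r = Mul(26185, Pow(Add(22348, Mul(100, -9)), -1)) = Mul(26185, Pow(Add(22348, -900), -1)) = Mul(26185, Pow(21448, -1)) = Mul(26185, Rational(1, 21448)) = Rational(26185, 21448) ≈ 1.2209)
a = Rational(-13683389121075, 21448) (a = Mul(Add(35770, Rational(26185, 21448)), Add(11980, -29815)) = Mul(Rational(767221145, 21448), -17835) = Rational(-13683389121075, 21448) ≈ -6.3798e+8)
Pow(Add(a, -27460), -1) = Pow(Add(Rational(-13683389121075, 21448), -27460), -1) = Pow(Rational(-13683978083155, 21448), -1) = Rational(-21448, 13683978083155)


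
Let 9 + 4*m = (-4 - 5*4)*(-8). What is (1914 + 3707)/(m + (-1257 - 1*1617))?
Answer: -22484/11313 ≈ -1.9874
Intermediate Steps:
m = 183/4 (m = -9/4 + ((-4 - 5*4)*(-8))/4 = -9/4 + ((-4 - 20)*(-8))/4 = -9/4 + (-24*(-8))/4 = -9/4 + (¼)*192 = -9/4 + 48 = 183/4 ≈ 45.750)
(1914 + 3707)/(m + (-1257 - 1*1617)) = (1914 + 3707)/(183/4 + (-1257 - 1*1617)) = 5621/(183/4 + (-1257 - 1617)) = 5621/(183/4 - 2874) = 5621/(-11313/4) = 5621*(-4/11313) = -22484/11313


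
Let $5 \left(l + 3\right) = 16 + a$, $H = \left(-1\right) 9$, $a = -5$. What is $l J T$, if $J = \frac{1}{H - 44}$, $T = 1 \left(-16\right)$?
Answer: $- \frac{64}{265} \approx -0.24151$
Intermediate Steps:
$H = -9$
$T = -16$
$J = - \frac{1}{53}$ ($J = \frac{1}{-9 - 44} = \frac{1}{-53} = - \frac{1}{53} \approx -0.018868$)
$l = - \frac{4}{5}$ ($l = -3 + \frac{16 - 5}{5} = -3 + \frac{1}{5} \cdot 11 = -3 + \frac{11}{5} = - \frac{4}{5} \approx -0.8$)
$l J T = \left(- \frac{4}{5}\right) \left(- \frac{1}{53}\right) \left(-16\right) = \frac{4}{265} \left(-16\right) = - \frac{64}{265}$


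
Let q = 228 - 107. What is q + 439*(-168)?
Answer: -73631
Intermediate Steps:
q = 121
q + 439*(-168) = 121 + 439*(-168) = 121 - 73752 = -73631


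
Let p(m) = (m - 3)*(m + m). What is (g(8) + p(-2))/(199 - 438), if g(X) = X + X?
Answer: -36/239 ≈ -0.15063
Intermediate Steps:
p(m) = 2*m*(-3 + m) (p(m) = (-3 + m)*(2*m) = 2*m*(-3 + m))
g(X) = 2*X
(g(8) + p(-2))/(199 - 438) = (2*8 + 2*(-2)*(-3 - 2))/(199 - 438) = (16 + 2*(-2)*(-5))/(-239) = (16 + 20)*(-1/239) = 36*(-1/239) = -36/239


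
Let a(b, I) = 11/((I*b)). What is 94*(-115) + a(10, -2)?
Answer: -216211/20 ≈ -10811.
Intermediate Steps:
a(b, I) = 11/(I*b) (a(b, I) = 11*(1/(I*b)) = 11/(I*b))
94*(-115) + a(10, -2) = 94*(-115) + 11/(-2*10) = -10810 + 11*(-1/2)*(1/10) = -10810 - 11/20 = -216211/20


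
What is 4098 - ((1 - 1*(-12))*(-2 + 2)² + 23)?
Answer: 4075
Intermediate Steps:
4098 - ((1 - 1*(-12))*(-2 + 2)² + 23) = 4098 - ((1 + 12)*0² + 23) = 4098 - (13*0 + 23) = 4098 - (0 + 23) = 4098 - 1*23 = 4098 - 23 = 4075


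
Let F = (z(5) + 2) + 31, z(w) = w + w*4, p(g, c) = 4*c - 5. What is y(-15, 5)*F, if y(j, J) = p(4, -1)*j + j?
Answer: 6960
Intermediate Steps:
p(g, c) = -5 + 4*c
z(w) = 5*w (z(w) = w + 4*w = 5*w)
y(j, J) = -8*j (y(j, J) = (-5 + 4*(-1))*j + j = (-5 - 4)*j + j = -9*j + j = -8*j)
F = 58 (F = (5*5 + 2) + 31 = (25 + 2) + 31 = 27 + 31 = 58)
y(-15, 5)*F = -8*(-15)*58 = 120*58 = 6960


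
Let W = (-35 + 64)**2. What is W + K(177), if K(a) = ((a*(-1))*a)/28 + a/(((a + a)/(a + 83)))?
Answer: -4141/28 ≈ -147.89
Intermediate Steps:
W = 841 (W = 29**2 = 841)
K(a) = 83/2 + a/2 - a**2/28 (K(a) = ((-a)*a)*(1/28) + a/(((2*a)/(83 + a))) = -a**2*(1/28) + a/((2*a/(83 + a))) = -a**2/28 + a*((83 + a)/(2*a)) = -a**2/28 + (83/2 + a/2) = 83/2 + a/2 - a**2/28)
W + K(177) = 841 + (83/2 + (1/2)*177 - 1/28*177**2) = 841 + (83/2 + 177/2 - 1/28*31329) = 841 + (83/2 + 177/2 - 31329/28) = 841 - 27689/28 = -4141/28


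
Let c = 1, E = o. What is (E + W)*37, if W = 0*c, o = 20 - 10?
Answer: 370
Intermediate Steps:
o = 10
E = 10
W = 0 (W = 0*1 = 0)
(E + W)*37 = (10 + 0)*37 = 10*37 = 370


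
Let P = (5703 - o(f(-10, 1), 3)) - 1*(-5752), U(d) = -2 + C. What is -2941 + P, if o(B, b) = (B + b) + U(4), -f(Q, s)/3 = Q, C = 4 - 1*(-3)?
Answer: 8476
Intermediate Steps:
C = 7 (C = 4 + 3 = 7)
f(Q, s) = -3*Q
U(d) = 5 (U(d) = -2 + 7 = 5)
o(B, b) = 5 + B + b (o(B, b) = (B + b) + 5 = 5 + B + b)
P = 11417 (P = (5703 - (5 - 3*(-10) + 3)) - 1*(-5752) = (5703 - (5 + 30 + 3)) + 5752 = (5703 - 1*38) + 5752 = (5703 - 38) + 5752 = 5665 + 5752 = 11417)
-2941 + P = -2941 + 11417 = 8476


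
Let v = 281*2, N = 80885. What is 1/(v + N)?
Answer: 1/81447 ≈ 1.2278e-5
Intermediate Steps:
v = 562
1/(v + N) = 1/(562 + 80885) = 1/81447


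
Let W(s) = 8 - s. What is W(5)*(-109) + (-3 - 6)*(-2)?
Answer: -309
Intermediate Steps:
W(5)*(-109) + (-3 - 6)*(-2) = (8 - 1*5)*(-109) + (-3 - 6)*(-2) = (8 - 5)*(-109) - 9*(-2) = 3*(-109) + 18 = -327 + 18 = -309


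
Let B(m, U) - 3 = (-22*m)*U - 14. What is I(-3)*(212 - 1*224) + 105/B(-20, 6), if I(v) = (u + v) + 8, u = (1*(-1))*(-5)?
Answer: -315375/2629 ≈ -119.96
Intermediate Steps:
B(m, U) = -11 - 22*U*m (B(m, U) = 3 + ((-22*m)*U - 14) = 3 + (-22*U*m - 14) = 3 + (-14 - 22*U*m) = -11 - 22*U*m)
u = 5 (u = -1*(-5) = 5)
I(v) = 13 + v (I(v) = (5 + v) + 8 = 13 + v)
I(-3)*(212 - 1*224) + 105/B(-20, 6) = (13 - 3)*(212 - 1*224) + 105/(-11 - 22*6*(-20)) = 10*(212 - 224) + 105/(-11 + 2640) = 10*(-12) + 105/2629 = -120 + 105*(1/2629) = -120 + 105/2629 = -315375/2629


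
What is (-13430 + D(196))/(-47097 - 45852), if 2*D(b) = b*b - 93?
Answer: -3821/61966 ≈ -0.061663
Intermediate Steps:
D(b) = -93/2 + b²/2 (D(b) = (b*b - 93)/2 = (b² - 93)/2 = (-93 + b²)/2 = -93/2 + b²/2)
(-13430 + D(196))/(-47097 - 45852) = (-13430 + (-93/2 + (½)*196²))/(-47097 - 45852) = (-13430 + (-93/2 + (½)*38416))/(-92949) = (-13430 + (-93/2 + 19208))*(-1/92949) = (-13430 + 38323/2)*(-1/92949) = (11463/2)*(-1/92949) = -3821/61966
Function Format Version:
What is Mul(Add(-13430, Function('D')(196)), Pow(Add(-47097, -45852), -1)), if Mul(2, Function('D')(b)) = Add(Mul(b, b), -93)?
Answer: Rational(-3821, 61966) ≈ -0.061663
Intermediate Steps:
Function('D')(b) = Add(Rational(-93, 2), Mul(Rational(1, 2), Pow(b, 2))) (Function('D')(b) = Mul(Rational(1, 2), Add(Mul(b, b), -93)) = Mul(Rational(1, 2), Add(Pow(b, 2), -93)) = Mul(Rational(1, 2), Add(-93, Pow(b, 2))) = Add(Rational(-93, 2), Mul(Rational(1, 2), Pow(b, 2))))
Mul(Add(-13430, Function('D')(196)), Pow(Add(-47097, -45852), -1)) = Mul(Add(-13430, Add(Rational(-93, 2), Mul(Rational(1, 2), Pow(196, 2)))), Pow(Add(-47097, -45852), -1)) = Mul(Add(-13430, Add(Rational(-93, 2), Mul(Rational(1, 2), 38416))), Pow(-92949, -1)) = Mul(Add(-13430, Add(Rational(-93, 2), 19208)), Rational(-1, 92949)) = Mul(Add(-13430, Rational(38323, 2)), Rational(-1, 92949)) = Mul(Rational(11463, 2), Rational(-1, 92949)) = Rational(-3821, 61966)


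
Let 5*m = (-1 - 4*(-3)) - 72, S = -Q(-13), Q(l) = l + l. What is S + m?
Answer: 69/5 ≈ 13.800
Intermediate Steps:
Q(l) = 2*l
S = 26 (S = -2*(-13) = -1*(-26) = 26)
m = -61/5 (m = ((-1 - 4*(-3)) - 72)/5 = ((-1 + 12) - 72)/5 = (11 - 72)/5 = (⅕)*(-61) = -61/5 ≈ -12.200)
S + m = 26 - 61/5 = 69/5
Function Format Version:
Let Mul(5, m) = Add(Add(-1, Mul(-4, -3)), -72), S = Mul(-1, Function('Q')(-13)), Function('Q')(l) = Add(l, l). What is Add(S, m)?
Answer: Rational(69, 5) ≈ 13.800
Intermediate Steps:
Function('Q')(l) = Mul(2, l)
S = 26 (S = Mul(-1, Mul(2, -13)) = Mul(-1, -26) = 26)
m = Rational(-61, 5) (m = Mul(Rational(1, 5), Add(Add(-1, Mul(-4, -3)), -72)) = Mul(Rational(1, 5), Add(Add(-1, 12), -72)) = Mul(Rational(1, 5), Add(11, -72)) = Mul(Rational(1, 5), -61) = Rational(-61, 5) ≈ -12.200)
Add(S, m) = Add(26, Rational(-61, 5)) = Rational(69, 5)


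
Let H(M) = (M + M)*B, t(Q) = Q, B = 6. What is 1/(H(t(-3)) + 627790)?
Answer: 1/627754 ≈ 1.5930e-6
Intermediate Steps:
H(M) = 12*M (H(M) = (M + M)*6 = (2*M)*6 = 12*M)
1/(H(t(-3)) + 627790) = 1/(12*(-3) + 627790) = 1/(-36 + 627790) = 1/627754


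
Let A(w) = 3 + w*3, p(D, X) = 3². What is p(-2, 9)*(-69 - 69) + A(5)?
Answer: -1224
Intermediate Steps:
p(D, X) = 9
A(w) = 3 + 3*w
p(-2, 9)*(-69 - 69) + A(5) = 9*(-69 - 69) + (3 + 3*5) = 9*(-138) + (3 + 15) = -1242 + 18 = -1224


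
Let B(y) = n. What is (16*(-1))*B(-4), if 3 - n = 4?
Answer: 16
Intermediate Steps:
n = -1 (n = 3 - 1*4 = 3 - 4 = -1)
B(y) = -1
(16*(-1))*B(-4) = (16*(-1))*(-1) = -16*(-1) = 16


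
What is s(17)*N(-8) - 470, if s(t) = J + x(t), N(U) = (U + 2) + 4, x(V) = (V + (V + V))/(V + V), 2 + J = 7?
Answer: -483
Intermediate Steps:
J = 5 (J = -2 + 7 = 5)
x(V) = 3/2 (x(V) = (V + 2*V)/((2*V)) = (3*V)*(1/(2*V)) = 3/2)
N(U) = 6 + U (N(U) = (2 + U) + 4 = 6 + U)
s(t) = 13/2 (s(t) = 5 + 3/2 = 13/2)
s(17)*N(-8) - 470 = 13*(6 - 8)/2 - 470 = (13/2)*(-2) - 470 = -13 - 470 = -483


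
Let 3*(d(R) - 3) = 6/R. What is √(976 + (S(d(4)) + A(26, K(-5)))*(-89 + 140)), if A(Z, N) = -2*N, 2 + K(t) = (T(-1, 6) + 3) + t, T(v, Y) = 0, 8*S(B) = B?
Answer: √22501/4 ≈ 37.501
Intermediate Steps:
d(R) = 3 + 2/R (d(R) = 3 + (6/R)/3 = 3 + 2/R)
S(B) = B/8
K(t) = 1 + t (K(t) = -2 + ((0 + 3) + t) = -2 + (3 + t) = 1 + t)
√(976 + (S(d(4)) + A(26, K(-5)))*(-89 + 140)) = √(976 + ((3 + 2/4)/8 - 2*(1 - 5))*(-89 + 140)) = √(976 + ((3 + 2*(¼))/8 - 2*(-4))*51) = √(976 + ((3 + ½)/8 + 8)*51) = √(976 + ((⅛)*(7/2) + 8)*51) = √(976 + (7/16 + 8)*51) = √(976 + (135/16)*51) = √(976 + 6885/16) = √(22501/16) = √22501/4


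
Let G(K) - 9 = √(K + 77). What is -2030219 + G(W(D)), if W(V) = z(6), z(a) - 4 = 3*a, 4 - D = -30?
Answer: -2030210 + 3*√11 ≈ -2.0302e+6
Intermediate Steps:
D = 34 (D = 4 - 1*(-30) = 4 + 30 = 34)
z(a) = 4 + 3*a
W(V) = 22 (W(V) = 4 + 3*6 = 4 + 18 = 22)
G(K) = 9 + √(77 + K) (G(K) = 9 + √(K + 77) = 9 + √(77 + K))
-2030219 + G(W(D)) = -2030219 + (9 + √(77 + 22)) = -2030219 + (9 + √99) = -2030219 + (9 + 3*√11) = -2030210 + 3*√11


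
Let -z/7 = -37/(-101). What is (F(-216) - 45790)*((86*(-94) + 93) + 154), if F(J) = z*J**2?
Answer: 130946034878/101 ≈ 1.2965e+9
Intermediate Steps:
z = -259/101 (z = -(-259)/(-101) = -(-259)*(-1)/101 = -7*37/101 = -259/101 ≈ -2.5644)
F(J) = -259*J**2/101
(F(-216) - 45790)*((86*(-94) + 93) + 154) = (-259/101*(-216)**2 - 45790)*((86*(-94) + 93) + 154) = (-259/101*46656 - 45790)*((-8084 + 93) + 154) = (-12083904/101 - 45790)*(-7991 + 154) = -16708694/101*(-7837) = 130946034878/101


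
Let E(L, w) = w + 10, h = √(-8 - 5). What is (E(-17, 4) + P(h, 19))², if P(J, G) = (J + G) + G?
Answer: (52 + I*√13)² ≈ 2691.0 + 374.98*I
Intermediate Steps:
h = I*√13 (h = √(-13) = I*√13 ≈ 3.6056*I)
P(J, G) = J + 2*G (P(J, G) = (G + J) + G = J + 2*G)
E(L, w) = 10 + w
(E(-17, 4) + P(h, 19))² = ((10 + 4) + (I*√13 + 2*19))² = (14 + (I*√13 + 38))² = (14 + (38 + I*√13))² = (52 + I*√13)²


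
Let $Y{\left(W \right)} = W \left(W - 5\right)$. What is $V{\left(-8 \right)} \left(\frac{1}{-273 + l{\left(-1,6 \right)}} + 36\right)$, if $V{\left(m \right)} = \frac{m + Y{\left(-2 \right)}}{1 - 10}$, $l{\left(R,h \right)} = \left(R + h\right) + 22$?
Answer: $- \frac{8855}{369} \approx -23.997$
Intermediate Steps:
$l{\left(R,h \right)} = 22 + R + h$
$Y{\left(W \right)} = W \left(-5 + W\right)$
$V{\left(m \right)} = - \frac{14}{9} - \frac{m}{9}$ ($V{\left(m \right)} = \frac{m - 2 \left(-5 - 2\right)}{1 - 10} = \frac{m - -14}{-9} = \left(m + 14\right) \left(- \frac{1}{9}\right) = \left(14 + m\right) \left(- \frac{1}{9}\right) = - \frac{14}{9} - \frac{m}{9}$)
$V{\left(-8 \right)} \left(\frac{1}{-273 + l{\left(-1,6 \right)}} + 36\right) = \left(- \frac{14}{9} - - \frac{8}{9}\right) \left(\frac{1}{-273 + \left(22 - 1 + 6\right)} + 36\right) = \left(- \frac{14}{9} + \frac{8}{9}\right) \left(\frac{1}{-273 + 27} + 36\right) = - \frac{2 \left(\frac{1}{-246} + 36\right)}{3} = - \frac{2 \left(- \frac{1}{246} + 36\right)}{3} = \left(- \frac{2}{3}\right) \frac{8855}{246} = - \frac{8855}{369}$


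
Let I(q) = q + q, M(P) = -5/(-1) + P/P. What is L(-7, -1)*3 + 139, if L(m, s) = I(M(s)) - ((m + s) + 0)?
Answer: 199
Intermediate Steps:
M(P) = 6 (M(P) = -5*(-1) + 1 = 5 + 1 = 6)
I(q) = 2*q
L(m, s) = 12 - m - s (L(m, s) = 2*6 - ((m + s) + 0) = 12 - (m + s) = 12 + (-m - s) = 12 - m - s)
L(-7, -1)*3 + 139 = (12 - 1*(-7) - 1*(-1))*3 + 139 = (12 + 7 + 1)*3 + 139 = 20*3 + 139 = 60 + 139 = 199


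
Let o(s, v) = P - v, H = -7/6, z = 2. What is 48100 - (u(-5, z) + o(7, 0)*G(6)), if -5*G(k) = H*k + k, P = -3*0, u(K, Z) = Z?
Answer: 48098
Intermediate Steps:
H = -7/6 (H = -7*1/6 = -7/6 ≈ -1.1667)
P = 0
G(k) = k/30 (G(k) = -(-7*k/6 + k)/5 = -(-1)*k/30 = k/30)
o(s, v) = -v (o(s, v) = 0 - v = -v)
48100 - (u(-5, z) + o(7, 0)*G(6)) = 48100 - (2 + (-1*0)*((1/30)*6)) = 48100 - (2 + 0*(1/5)) = 48100 - (2 + 0) = 48100 - 1*2 = 48100 - 2 = 48098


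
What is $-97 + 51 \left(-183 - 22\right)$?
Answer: $-10552$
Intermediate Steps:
$-97 + 51 \left(-183 - 22\right) = -97 + 51 \left(-205\right) = -97 - 10455 = -10552$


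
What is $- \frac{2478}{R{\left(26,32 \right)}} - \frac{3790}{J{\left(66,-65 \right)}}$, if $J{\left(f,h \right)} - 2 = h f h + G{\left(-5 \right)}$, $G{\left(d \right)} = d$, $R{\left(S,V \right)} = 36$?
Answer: $- \frac{38395517}{557694} \approx -68.847$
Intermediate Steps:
$J{\left(f,h \right)} = -3 + f h^{2}$ ($J{\left(f,h \right)} = 2 + \left(h f h - 5\right) = 2 + \left(f h h - 5\right) = 2 + \left(f h^{2} - 5\right) = 2 + \left(-5 + f h^{2}\right) = -3 + f h^{2}$)
$- \frac{2478}{R{\left(26,32 \right)}} - \frac{3790}{J{\left(66,-65 \right)}} = - \frac{2478}{36} - \frac{3790}{-3 + 66 \left(-65\right)^{2}} = \left(-2478\right) \frac{1}{36} - \frac{3790}{-3 + 66 \cdot 4225} = - \frac{413}{6} - \frac{3790}{-3 + 278850} = - \frac{413}{6} - \frac{3790}{278847} = - \frac{38395517}{557694}$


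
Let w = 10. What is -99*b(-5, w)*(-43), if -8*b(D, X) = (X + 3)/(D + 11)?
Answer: -18447/16 ≈ -1152.9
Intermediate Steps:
b(D, X) = -(3 + X)/(8*(11 + D)) (b(D, X) = -(X + 3)/(8*(D + 11)) = -(3 + X)/(8*(11 + D)))
-99*b(-5, w)*(-43) = -99*(-3 - 1*10)/(8*(11 - 5))*(-43) = -99*(-3 - 10)/(8*6)*(-43) = -99*(-13)/(8*6)*(-43) = -99*(-13/48)*(-43) = (429/16)*(-43) = -18447/16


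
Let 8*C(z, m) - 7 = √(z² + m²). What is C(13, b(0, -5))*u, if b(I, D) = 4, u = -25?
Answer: -175/8 - 25*√185/8 ≈ -64.380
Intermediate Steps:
C(z, m) = 7/8 + √(m² + z²)/8 (C(z, m) = 7/8 + √(z² + m²)/8 = 7/8 + √(m² + z²)/8)
C(13, b(0, -5))*u = (7/8 + √(4² + 13²)/8)*(-25) = (7/8 + √(16 + 169)/8)*(-25) = (7/8 + √185/8)*(-25) = -175/8 - 25*√185/8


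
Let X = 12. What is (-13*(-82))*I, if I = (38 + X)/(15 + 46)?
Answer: 53300/61 ≈ 873.77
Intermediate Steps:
I = 50/61 (I = (38 + 12)/(15 + 46) = 50/61 ≈ 0.81967)
(-13*(-82))*I = -13*(-82)*(50/61) = 1066*(50/61) = 53300/61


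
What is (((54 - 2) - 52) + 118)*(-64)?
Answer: -7552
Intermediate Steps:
(((54 - 2) - 52) + 118)*(-64) = ((52 - 52) + 118)*(-64) = (0 + 118)*(-64) = 118*(-64) = -7552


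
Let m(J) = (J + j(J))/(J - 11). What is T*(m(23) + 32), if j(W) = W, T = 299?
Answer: 64285/6 ≈ 10714.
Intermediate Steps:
m(J) = 2*J/(-11 + J) (m(J) = (J + J)/(J - 11) = (2*J)/(-11 + J) = 2*J/(-11 + J))
T*(m(23) + 32) = 299*(2*23/(-11 + 23) + 32) = 299*(2*23/12 + 32) = 299*(2*23*(1/12) + 32) = 299*(23/6 + 32) = 299*(215/6) = 64285/6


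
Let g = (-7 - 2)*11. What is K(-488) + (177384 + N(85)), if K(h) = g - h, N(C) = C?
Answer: 177858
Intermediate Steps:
g = -99 (g = -9*11 = -99)
K(h) = -99 - h
K(-488) + (177384 + N(85)) = (-99 - 1*(-488)) + (177384 + 85) = (-99 + 488) + 177469 = 389 + 177469 = 177858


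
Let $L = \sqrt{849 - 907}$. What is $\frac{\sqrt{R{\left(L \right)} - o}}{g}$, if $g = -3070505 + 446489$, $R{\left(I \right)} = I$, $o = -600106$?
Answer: $- \frac{\sqrt{600106 + i \sqrt{58}}}{2624016} \approx -0.00029522 - 1.8733 \cdot 10^{-9} i$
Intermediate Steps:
$L = i \sqrt{58}$ ($L = \sqrt{-58} = i \sqrt{58} \approx 7.6158 i$)
$g = -2624016$
$\frac{\sqrt{R{\left(L \right)} - o}}{g} = \frac{\sqrt{i \sqrt{58} - -600106}}{-2624016} = \sqrt{i \sqrt{58} + 600106} \left(- \frac{1}{2624016}\right) = \sqrt{600106 + i \sqrt{58}} \left(- \frac{1}{2624016}\right) = - \frac{\sqrt{600106 + i \sqrt{58}}}{2624016}$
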